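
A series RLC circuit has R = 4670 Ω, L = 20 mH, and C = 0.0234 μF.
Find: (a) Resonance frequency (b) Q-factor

Step 1 — Resonance condition Im(Z)=0 gives ω₀ = 1/√(LC).
Step 2 — ω₀ = 1/√(0.02·2.34e-08) = 4.623e+04 rad/s.
Step 3 — f₀ = ω₀/(2π) = 7357 Hz.
Step 4 — Series Q: Q = ω₀L/R = 4.623e+04·0.02/4670 = 0.198.

(a) f₀ = 7357 Hz  (b) Q = 0.198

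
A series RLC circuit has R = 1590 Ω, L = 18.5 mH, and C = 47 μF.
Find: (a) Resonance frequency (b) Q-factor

Step 1 — Resonance condition Im(Z)=0 gives ω₀ = 1/√(LC).
Step 2 — ω₀ = 1/√(0.0185·4.7e-05) = 1072 rad/s.
Step 3 — f₀ = ω₀/(2π) = 170.7 Hz.
Step 4 — Series Q: Q = ω₀L/R = 1072·0.0185/1590 = 0.01248.

(a) f₀ = 170.7 Hz  (b) Q = 0.01248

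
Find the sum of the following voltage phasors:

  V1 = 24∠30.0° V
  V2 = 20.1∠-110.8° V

Step 1 — Convert each phasor to rectangular form:
  V1 = 24·(cos(30.0°) + j·sin(30.0°)) = 20.78 + j12 V
  V2 = 20.1·(cos(-110.8°) + j·sin(-110.8°)) = -7.138 - j18.79 V
Step 2 — Sum components: V_total = 13.65 - j6.79 V.
Step 3 — Convert to polar: |V_total| = 15.24 V, ∠V_total = -26.5°.

V_total = 15.24∠-26.5° V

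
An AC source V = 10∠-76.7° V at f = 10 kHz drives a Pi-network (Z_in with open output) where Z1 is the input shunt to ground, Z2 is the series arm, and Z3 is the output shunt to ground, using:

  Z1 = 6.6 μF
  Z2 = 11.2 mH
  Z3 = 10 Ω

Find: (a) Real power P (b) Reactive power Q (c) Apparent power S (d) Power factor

Step 1 — Angular frequency: ω = 2π·f = 2π·1e+04 = 6.283e+04 rad/s.
Step 2 — Component impedances:
  Z1: Z = 1/(jωC) = -j/(ω·C) = 0 - j2.411 Ω
  Z2: Z = jωL = j·6.283e+04·0.0112 = 0 + j703.7 Ω
  Z3: Z = R = 10 Ω
Step 3 — With open output, the series arm Z2 and the output shunt Z3 appear in series to ground: Z2 + Z3 = 10 + j703.7 Ω.
Step 4 — Parallel with input shunt Z1: Z_in = Z1 || (Z2 + Z3) = 0.0001182 - j2.42 Ω = 2.42∠-90.0° Ω.
Step 5 — Source phasor: V = 10∠-76.7° V = 2.3 - j9.732 V.
Step 6 — Current: I = V / Z = 4.022 + j0.9505 A = 4.133∠13.3° A.
Step 7 — Complex power: S = V·I* = 0.002019 - j41.33 VA.
Step 8 — Real power: P = Re(S) = 0.002019 W.
Step 9 — Reactive power: Q = Im(S) = -41.33 VAR.
Step 10 — Apparent power: |S| = 41.33 VA.
Step 11 — Power factor: PF = P/|S| = 4.885e-05 (leading).

(a) P = 0.002019 W  (b) Q = -41.33 VAR  (c) S = 41.33 VA  (d) PF = 4.885e-05 (leading)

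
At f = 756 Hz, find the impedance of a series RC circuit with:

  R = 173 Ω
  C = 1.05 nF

Step 1 — Angular frequency: ω = 2π·f = 2π·756 = 4750 rad/s.
Step 2 — Component impedances:
  R: Z = R = 173 Ω
  C: Z = 1/(jωC) = -j/(ω·C) = 0 - j2.005e+05 Ω
Step 3 — Series combination: Z_total = R + C = 173 - j2.005e+05 Ω = 2.005e+05∠-90.0° Ω.

Z = 173 - j2.005e+05 Ω = 2.005e+05∠-90.0° Ω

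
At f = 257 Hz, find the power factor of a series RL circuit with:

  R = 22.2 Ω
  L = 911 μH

Step 1 — Angular frequency: ω = 2π·f = 2π·257 = 1615 rad/s.
Step 2 — Component impedances:
  R: Z = R = 22.2 Ω
  L: Z = jωL = j·1615·0.000911 = 0 + j1.471 Ω
Step 3 — Series combination: Z_total = R + L = 22.2 + j1.471 Ω = 22.25∠3.8° Ω.
Step 4 — Power factor: PF = cos(φ) = Re(Z)/|Z| = 22.2/22.25 = 0.9978.
Step 5 — Type: Im(Z) = 1.471 ⇒ lagging (phase φ = 3.8°).

PF = 0.9978 (lagging, φ = 3.8°)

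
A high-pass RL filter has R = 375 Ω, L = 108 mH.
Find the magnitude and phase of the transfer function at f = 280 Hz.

Step 1 — Angular frequency: ω = 2π·280 = 1759 rad/s.
Step 2 — Transfer function: H(jω) = jωL/(R + jωL).
Step 3 — Numerator jωL = j·190; denominator R + jωL = 375 + j190.
Step 4 — H = 0.2043 + j0.4032.
Step 5 — Magnitude: |H| = 0.452 (-6.9 dB); phase: φ = 63.1°.

|H| = 0.452 (-6.9 dB), φ = 63.1°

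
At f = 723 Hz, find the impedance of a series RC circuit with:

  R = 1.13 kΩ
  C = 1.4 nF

Step 1 — Angular frequency: ω = 2π·f = 2π·723 = 4543 rad/s.
Step 2 — Component impedances:
  R: Z = R = 1130 Ω
  C: Z = 1/(jωC) = -j/(ω·C) = 0 - j1.572e+05 Ω
Step 3 — Series combination: Z_total = R + C = 1130 - j1.572e+05 Ω = 1.572e+05∠-89.6° Ω.

Z = 1130 - j1.572e+05 Ω = 1.572e+05∠-89.6° Ω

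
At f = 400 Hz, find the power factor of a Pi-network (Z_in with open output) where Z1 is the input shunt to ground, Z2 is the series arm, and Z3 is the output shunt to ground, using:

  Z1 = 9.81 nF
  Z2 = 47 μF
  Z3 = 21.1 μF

Step 1 — Angular frequency: ω = 2π·f = 2π·400 = 2513 rad/s.
Step 2 — Component impedances:
  Z1: Z = 1/(jωC) = -j/(ω·C) = 0 - j4.056e+04 Ω
  Z2: Z = 1/(jωC) = -j/(ω·C) = 0 - j8.466 Ω
  Z3: Z = 1/(jωC) = -j/(ω·C) = 0 - j18.86 Ω
Step 3 — With open output, the series arm Z2 and the output shunt Z3 appear in series to ground: Z2 + Z3 = 0 - j27.32 Ω.
Step 4 — Parallel with input shunt Z1: Z_in = Z1 || (Z2 + Z3) = 0 - j27.3 Ω = 27.3∠-90.0° Ω.
Step 5 — Power factor: PF = cos(φ) = Re(Z)/|Z| = 0/27.3 = 0.
Step 6 — Type: Im(Z) = -27.3 ⇒ leading (phase φ = -90.0°).

PF = 0 (leading, φ = -90.0°)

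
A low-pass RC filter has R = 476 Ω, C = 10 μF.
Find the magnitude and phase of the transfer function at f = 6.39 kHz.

Step 1 — Angular frequency: ω = 2π·6390 = 4.015e+04 rad/s.
Step 2 — Transfer function: H(jω) = 1/(1 + jωRC).
Step 3 — Denominator: 1 + jωRC = 1 + j·4.015e+04·476·1e-05 = 1 + j191.1.
Step 4 — H = 2.738e-05 - j0.005232.
Step 5 — Magnitude: |H| = 0.005232 (-45.6 dB); phase: φ = -89.7°.

|H| = 0.005232 (-45.6 dB), φ = -89.7°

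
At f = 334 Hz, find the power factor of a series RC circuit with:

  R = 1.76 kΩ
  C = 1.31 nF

Step 1 — Angular frequency: ω = 2π·f = 2π·334 = 2099 rad/s.
Step 2 — Component impedances:
  R: Z = R = 1760 Ω
  C: Z = 1/(jωC) = -j/(ω·C) = 0 - j3.637e+05 Ω
Step 3 — Series combination: Z_total = R + C = 1760 - j3.637e+05 Ω = 3.638e+05∠-89.7° Ω.
Step 4 — Power factor: PF = cos(φ) = Re(Z)/|Z| = 1760/3.638e+05 = 0.004838.
Step 5 — Type: Im(Z) = -3.637e+05 ⇒ leading (phase φ = -89.7°).

PF = 0.004838 (leading, φ = -89.7°)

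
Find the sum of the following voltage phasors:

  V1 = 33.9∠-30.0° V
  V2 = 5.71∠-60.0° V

Step 1 — Convert each phasor to rectangular form:
  V1 = 33.9·(cos(-30.0°) + j·sin(-30.0°)) = 29.36 - j16.95 V
  V2 = 5.71·(cos(-60.0°) + j·sin(-60.0°)) = 2.855 - j4.945 V
Step 2 — Sum components: V_total = 32.21 - j21.9 V.
Step 3 — Convert to polar: |V_total| = 38.95 V, ∠V_total = -34.2°.

V_total = 38.95∠-34.2° V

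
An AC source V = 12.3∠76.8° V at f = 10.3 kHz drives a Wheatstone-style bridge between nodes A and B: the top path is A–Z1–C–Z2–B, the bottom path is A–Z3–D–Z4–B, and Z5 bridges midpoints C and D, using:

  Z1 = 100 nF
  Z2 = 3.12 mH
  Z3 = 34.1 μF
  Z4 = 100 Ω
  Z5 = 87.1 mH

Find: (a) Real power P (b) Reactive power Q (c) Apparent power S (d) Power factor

Step 1 — Angular frequency: ω = 2π·f = 2π·1.03e+04 = 6.472e+04 rad/s.
Step 2 — Component impedances:
  Z1: Z = 1/(jωC) = -j/(ω·C) = 0 - j154.5 Ω
  Z2: Z = jωL = j·6.472e+04·0.00312 = 0 + j201.9 Ω
  Z3: Z = 1/(jωC) = -j/(ω·C) = 0 - j0.4531 Ω
  Z4: Z = R = 100 Ω
  Z5: Z = jωL = j·6.472e+04·0.0871 = 0 + j5637 Ω
Step 3 — Bridge requires nodal analysis (the Z5 bridge couples midpoints C and D, so the two paths cannot be reduced to a simple series/parallel combination). Setting node B to ground and injecting 1 A at node A, the 3-node admittance system at A, C, D solves to V_A = Z_AB = 15.68 + j36.37 Ω = 39.6∠66.7° Ω.
Step 4 — Source phasor: V = 12.3∠76.8° V = 2.809 + j11.98 V.
Step 5 — Current: I = V / Z = 0.3057 + j0.05455 A = 0.3106∠10.1° A.
Step 6 — Complex power: S = V·I* = 1.512 + j3.508 VA.
Step 7 — Real power: P = Re(S) = 1.512 W.
Step 8 — Reactive power: Q = Im(S) = 3.508 VAR.
Step 9 — Apparent power: |S| = 3.82 VA.
Step 10 — Power factor: PF = P/|S| = 0.3958 (lagging).

(a) P = 1.512 W  (b) Q = 3.508 VAR  (c) S = 3.82 VA  (d) PF = 0.3958 (lagging)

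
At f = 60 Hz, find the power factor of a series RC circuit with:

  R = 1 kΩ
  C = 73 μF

Step 1 — Angular frequency: ω = 2π·f = 2π·60 = 377 rad/s.
Step 2 — Component impedances:
  R: Z = R = 1000 Ω
  C: Z = 1/(jωC) = -j/(ω·C) = 0 - j36.34 Ω
Step 3 — Series combination: Z_total = R + C = 1000 - j36.34 Ω = 1001∠-2.1° Ω.
Step 4 — Power factor: PF = cos(φ) = Re(Z)/|Z| = 1000/1000.7 = 0.9993.
Step 5 — Type: Im(Z) = -36.34 ⇒ leading (phase φ = -2.1°).

PF = 0.9993 (leading, φ = -2.1°)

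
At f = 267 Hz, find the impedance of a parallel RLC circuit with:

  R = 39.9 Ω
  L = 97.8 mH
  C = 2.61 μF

Step 1 — Angular frequency: ω = 2π·f = 2π·267 = 1678 rad/s.
Step 2 — Component impedances:
  R: Z = R = 39.9 Ω
  L: Z = jωL = j·1678·0.0978 = 0 + j164.1 Ω
  C: Z = 1/(jωC) = -j/(ω·C) = 0 - j228.4 Ω
Step 3 — Parallel combination: 1/Z_total = 1/R + 1/L + 1/C; Z_total = 39.71 + j2.72 Ω = 39.81∠3.9° Ω.

Z = 39.71 + j2.72 Ω = 39.81∠3.9° Ω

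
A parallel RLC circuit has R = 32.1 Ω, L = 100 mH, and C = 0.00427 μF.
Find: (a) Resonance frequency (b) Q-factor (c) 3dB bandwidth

Step 1 — Resonance: ω₀ = 1/√(LC) = 1/√(0.1·4.27e-09) = 4.839e+04 rad/s.
Step 2 — f₀ = ω₀/(2π) = 7702 Hz.
Step 3 — Parallel Q: Q = R/(ω₀L) = 32.1/(4.839e+04·0.1) = 0.006633.
Step 4 — Bandwidth: Δω = ω₀/Q = 7.296e+06 rad/s; BW = Δω/(2π) = 1.161e+06 Hz.

(a) f₀ = 7702 Hz  (b) Q = 0.006633  (c) BW = 1.161e+06 Hz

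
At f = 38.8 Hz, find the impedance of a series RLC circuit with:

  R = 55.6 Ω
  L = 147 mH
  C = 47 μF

Step 1 — Angular frequency: ω = 2π·f = 2π·38.8 = 243.8 rad/s.
Step 2 — Component impedances:
  R: Z = R = 55.6 Ω
  L: Z = jωL = j·243.8·0.147 = 0 + j35.84 Ω
  C: Z = 1/(jωC) = -j/(ω·C) = 0 - j87.28 Ω
Step 3 — Series combination: Z_total = R + L + C = 55.6 - j51.44 Ω = 75.74∠-42.8° Ω.

Z = 55.6 - j51.44 Ω = 75.74∠-42.8° Ω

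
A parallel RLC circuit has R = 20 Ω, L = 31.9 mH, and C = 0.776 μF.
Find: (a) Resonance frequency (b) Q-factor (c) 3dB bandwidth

Step 1 — Resonance: ω₀ = 1/√(LC) = 1/√(0.0319·7.76e-07) = 6356 rad/s.
Step 2 — f₀ = ω₀/(2π) = 1012 Hz.
Step 3 — Parallel Q: Q = R/(ω₀L) = 20/(6356·0.0319) = 0.09864.
Step 4 — Bandwidth: Δω = ω₀/Q = 6.443e+04 rad/s; BW = Δω/(2π) = 1.025e+04 Hz.

(a) f₀ = 1012 Hz  (b) Q = 0.09864  (c) BW = 1.025e+04 Hz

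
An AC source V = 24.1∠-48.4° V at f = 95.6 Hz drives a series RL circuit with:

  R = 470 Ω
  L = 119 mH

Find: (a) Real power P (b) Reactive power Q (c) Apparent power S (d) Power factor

Step 1 — Angular frequency: ω = 2π·f = 2π·95.6 = 600.7 rad/s.
Step 2 — Component impedances:
  R: Z = R = 470 Ω
  L: Z = jωL = j·600.7·0.119 = 0 + j71.48 Ω
Step 3 — Series combination: Z_total = R + L = 470 + j71.48 Ω = 475.4∠8.6° Ω.
Step 4 — Source phasor: V = 24.1∠-48.4° V = 16 - j18.02 V.
Step 5 — Current: I = V / Z = 0.02757 - j0.04254 A = 0.05069∠-57.0° A.
Step 6 — Complex power: S = V·I* = 1.208 + j0.1837 VA.
Step 7 — Real power: P = Re(S) = 1.208 W.
Step 8 — Reactive power: Q = Im(S) = 0.1837 VAR.
Step 9 — Apparent power: |S| = 1.222 VA.
Step 10 — Power factor: PF = P/|S| = 0.9886 (lagging).

(a) P = 1.208 W  (b) Q = 0.1837 VAR  (c) S = 1.222 VA  (d) PF = 0.9886 (lagging)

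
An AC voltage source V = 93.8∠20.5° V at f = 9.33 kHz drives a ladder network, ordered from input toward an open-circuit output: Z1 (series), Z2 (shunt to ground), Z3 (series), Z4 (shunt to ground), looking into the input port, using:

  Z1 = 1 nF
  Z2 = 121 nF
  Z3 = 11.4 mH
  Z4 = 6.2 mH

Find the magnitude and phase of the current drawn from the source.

Step 1 — Angular frequency: ω = 2π·f = 2π·9330 = 5.862e+04 rad/s.
Step 2 — Component impedances:
  Z1: Z = 1/(jωC) = -j/(ω·C) = 0 - j1.706e+04 Ω
  Z2: Z = 1/(jωC) = -j/(ω·C) = 0 - j141 Ω
  Z3: Z = jωL = j·5.862e+04·0.0114 = 0 + j668.3 Ω
  Z4: Z = jωL = j·5.862e+04·0.0062 = 0 + j363.5 Ω
Step 3 — Ladder network (open output): work backward from the far end, alternating series and parallel combinations. Z_in = 0 - j1.722e+04 Ω = 1.722e+04∠-90.0° Ω.
Step 4 — Source phasor: V = 93.8∠20.5° V = 87.86 + j32.85 V.
Step 5 — Ohm's law: I = V / Z_total = (87.86 + j32.85) / (0 - j1.722e+04) = -0.001907 + j0.005102 A.
Step 6 — Convert to polar: |I| = 0.005447 A, ∠I = 110.5°.

I = 0.005447∠110.5° A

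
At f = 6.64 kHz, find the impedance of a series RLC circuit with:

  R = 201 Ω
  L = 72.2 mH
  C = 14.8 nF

Step 1 — Angular frequency: ω = 2π·f = 2π·6640 = 4.172e+04 rad/s.
Step 2 — Component impedances:
  R: Z = R = 201 Ω
  L: Z = jωL = j·4.172e+04·0.0722 = 0 + j3012 Ω
  C: Z = 1/(jωC) = -j/(ω·C) = 0 - j1620 Ω
Step 3 — Series combination: Z_total = R + L + C = 201 + j1393 Ω = 1407∠81.8° Ω.

Z = 201 + j1393 Ω = 1407∠81.8° Ω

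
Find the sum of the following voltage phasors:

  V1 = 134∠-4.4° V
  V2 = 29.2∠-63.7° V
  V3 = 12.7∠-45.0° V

Step 1 — Convert each phasor to rectangular form:
  V1 = 134·(cos(-4.4°) + j·sin(-4.4°)) = 133.6 - j10.28 V
  V2 = 29.2·(cos(-63.7°) + j·sin(-63.7°)) = 12.94 - j26.18 V
  V3 = 12.7·(cos(-45.0°) + j·sin(-45.0°)) = 8.98 - j8.98 V
Step 2 — Sum components: V_total = 155.5 - j45.44 V.
Step 3 — Convert to polar: |V_total| = 162 V, ∠V_total = -16.3°.

V_total = 162∠-16.3° V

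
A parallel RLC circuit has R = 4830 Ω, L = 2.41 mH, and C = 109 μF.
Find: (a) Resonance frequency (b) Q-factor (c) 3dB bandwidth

Step 1 — Resonance: ω₀ = 1/√(LC) = 1/√(0.00241·0.000109) = 1951 rad/s.
Step 2 — f₀ = ω₀/(2π) = 310.5 Hz.
Step 3 — Parallel Q: Q = R/(ω₀L) = 4830/(1951·0.00241) = 1027.
Step 4 — Bandwidth: Δω = ω₀/Q = 1.899 rad/s; BW = Δω/(2π) = 0.3023 Hz.

(a) f₀ = 310.5 Hz  (b) Q = 1027  (c) BW = 0.3023 Hz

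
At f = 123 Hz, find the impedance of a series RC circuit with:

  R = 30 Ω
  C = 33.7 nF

Step 1 — Angular frequency: ω = 2π·f = 2π·123 = 772.8 rad/s.
Step 2 — Component impedances:
  R: Z = R = 30 Ω
  C: Z = 1/(jωC) = -j/(ω·C) = 0 - j3.84e+04 Ω
Step 3 — Series combination: Z_total = R + C = 30 - j3.84e+04 Ω = 3.84e+04∠-90.0° Ω.

Z = 30 - j3.84e+04 Ω = 3.84e+04∠-90.0° Ω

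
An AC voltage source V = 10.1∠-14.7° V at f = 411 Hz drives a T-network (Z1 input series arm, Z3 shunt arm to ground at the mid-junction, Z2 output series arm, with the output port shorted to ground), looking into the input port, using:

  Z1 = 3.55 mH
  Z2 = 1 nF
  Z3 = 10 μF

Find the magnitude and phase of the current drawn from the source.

Step 1 — Angular frequency: ω = 2π·f = 2π·411 = 2582 rad/s.
Step 2 — Component impedances:
  Z1: Z = jωL = j·2582·0.00355 = 0 + j9.167 Ω
  Z2: Z = 1/(jωC) = -j/(ω·C) = 0 - j3.872e+05 Ω
  Z3: Z = 1/(jωC) = -j/(ω·C) = 0 - j38.72 Ω
Step 3 — With the output port shorted to ground, the output series arm Z2 runs from the junction to ground; the shunt arm Z3 also runs from the junction to ground. They appear in parallel: Z3 || Z2 = 0 - j38.72 Ω.
Step 4 — Series with input arm Z1: Z_in = Z1 + (Z3 || Z2) = 0 - j29.55 Ω = 29.55∠-90.0° Ω.
Step 5 — Source phasor: V = 10.1∠-14.7° V = 9.769 - j2.563 V.
Step 6 — Ohm's law: I = V / Z_total = (9.769 - j2.563) / (0 - j29.55) = 0.08673 + j0.3306 A.
Step 7 — Convert to polar: |I| = 0.3418 A, ∠I = 75.3°.

I = 0.3418∠75.3° A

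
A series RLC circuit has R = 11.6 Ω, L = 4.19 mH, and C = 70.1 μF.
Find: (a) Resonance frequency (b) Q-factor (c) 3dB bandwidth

Step 1 — Resonance condition Im(Z)=0 gives ω₀ = 1/√(LC).
Step 2 — ω₀ = 1/√(0.00419·7.01e-05) = 1845 rad/s.
Step 3 — f₀ = ω₀/(2π) = 293.7 Hz.
Step 4 — Series Q: Q = ω₀L/R = 1845·0.00419/11.6 = 0.6665.
Step 5 — 3dB bandwidth: Δω = ω₀/Q = 2768 rad/s; BW = Δω/(2π) = 440.6 Hz.

(a) f₀ = 293.7 Hz  (b) Q = 0.6665  (c) BW = 440.6 Hz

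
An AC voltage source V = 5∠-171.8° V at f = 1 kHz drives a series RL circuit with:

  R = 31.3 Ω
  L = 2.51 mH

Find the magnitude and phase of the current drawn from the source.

Step 1 — Angular frequency: ω = 2π·f = 2π·1000 = 6283 rad/s.
Step 2 — Component impedances:
  R: Z = R = 31.3 Ω
  L: Z = jωL = j·6283·0.00251 = 0 + j15.77 Ω
Step 3 — Series combination: Z_total = R + L = 31.3 + j15.77 Ω = 35.05∠26.7° Ω.
Step 4 — Source phasor: V = 5∠-171.8° V = -4.949 - j0.7131 V.
Step 5 — Ohm's law: I = V / Z_total = (-4.949 - j0.7131) / (31.3 + j15.77) = -0.1353 + j0.04536 A.
Step 6 — Convert to polar: |I| = 0.1427 A, ∠I = 161.5°.

I = 0.1427∠161.5° A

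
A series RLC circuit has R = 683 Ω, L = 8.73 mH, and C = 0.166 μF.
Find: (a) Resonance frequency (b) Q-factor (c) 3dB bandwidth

Step 1 — Resonance: ω₀ = 1/√(LC) = 1/√(0.00873·1.66e-07) = 2.627e+04 rad/s.
Step 2 — f₀ = ω₀/(2π) = 4181 Hz.
Step 3 — Series Q: Q = ω₀L/R = 2.627e+04·0.00873/683 = 0.3358.
Step 4 — Bandwidth: Δω = ω₀/Q = 7.824e+04 rad/s; BW = Δω/(2π) = 1.245e+04 Hz.

(a) f₀ = 4181 Hz  (b) Q = 0.3358  (c) BW = 1.245e+04 Hz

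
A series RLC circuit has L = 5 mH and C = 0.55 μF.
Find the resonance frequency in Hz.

Step 1 — Resonance condition Im(Z)=0 gives ω₀ = 1/√(LC).
Step 2 — ω₀ = 1/√(0.005·5.5e-07) = 1.907e+04 rad/s.
Step 3 — f₀ = ω₀/(2π) = 3035 Hz.

f₀ = 3035 Hz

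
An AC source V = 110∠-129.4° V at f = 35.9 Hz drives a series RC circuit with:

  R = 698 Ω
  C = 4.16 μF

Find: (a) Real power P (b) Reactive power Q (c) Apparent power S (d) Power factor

Step 1 — Angular frequency: ω = 2π·f = 2π·35.9 = 225.6 rad/s.
Step 2 — Component impedances:
  R: Z = R = 698 Ω
  C: Z = 1/(jωC) = -j/(ω·C) = 0 - j1066 Ω
Step 3 — Series combination: Z_total = R + C = 698 - j1066 Ω = 1274∠-56.8° Ω.
Step 4 — Source phasor: V = 110∠-129.4° V = -69.82 - j85 V.
Step 5 — Current: I = V / Z = 0.02579 - j0.08241 A = 0.08635∠-72.6° A.
Step 6 — Complex power: S = V·I* = 5.204 - j7.946 VA.
Step 7 — Real power: P = Re(S) = 5.204 W.
Step 8 — Reactive power: Q = Im(S) = -7.946 VAR.
Step 9 — Apparent power: |S| = 9.498 VA.
Step 10 — Power factor: PF = P/|S| = 0.5479 (leading).

(a) P = 5.204 W  (b) Q = -7.946 VAR  (c) S = 9.498 VA  (d) PF = 0.5479 (leading)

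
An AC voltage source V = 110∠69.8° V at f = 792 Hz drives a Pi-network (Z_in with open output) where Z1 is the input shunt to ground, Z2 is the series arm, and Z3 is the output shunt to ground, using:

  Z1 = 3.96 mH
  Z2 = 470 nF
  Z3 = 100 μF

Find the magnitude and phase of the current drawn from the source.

Step 1 — Angular frequency: ω = 2π·f = 2π·792 = 4976 rad/s.
Step 2 — Component impedances:
  Z1: Z = jωL = j·4976·0.00396 = 0 + j19.71 Ω
  Z2: Z = 1/(jωC) = -j/(ω·C) = 0 - j427.6 Ω
  Z3: Z = 1/(jωC) = -j/(ω·C) = 0 - j2.01 Ω
Step 3 — With open output, the series arm Z2 and the output shunt Z3 appear in series to ground: Z2 + Z3 = 0 - j429.6 Ω.
Step 4 — Parallel with input shunt Z1: Z_in = Z1 || (Z2 + Z3) = 0 + j20.65 Ω = 20.65∠90.0° Ω.
Step 5 — Source phasor: V = 110∠69.8° V = 37.98 + j103.2 V.
Step 6 — Ohm's law: I = V / Z_total = (37.98 + j103.2) / (0 + j20.65) = 4.998 - j1.839 A.
Step 7 — Convert to polar: |I| = 5.326 A, ∠I = -20.2°.

I = 5.326∠-20.2° A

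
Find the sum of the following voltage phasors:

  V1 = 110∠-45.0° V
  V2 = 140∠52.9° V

Step 1 — Convert each phasor to rectangular form:
  V1 = 110·(cos(-45.0°) + j·sin(-45.0°)) = 77.78 - j77.78 V
  V2 = 140·(cos(52.9°) + j·sin(52.9°)) = 84.45 + j111.7 V
Step 2 — Sum components: V_total = 162.2 + j33.88 V.
Step 3 — Convert to polar: |V_total| = 165.7 V, ∠V_total = 11.8°.

V_total = 165.7∠11.8° V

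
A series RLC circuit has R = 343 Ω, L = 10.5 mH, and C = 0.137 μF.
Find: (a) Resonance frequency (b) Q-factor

Step 1 — Resonance condition Im(Z)=0 gives ω₀ = 1/√(LC).
Step 2 — ω₀ = 1/√(0.0105·1.37e-07) = 2.637e+04 rad/s.
Step 3 — f₀ = ω₀/(2π) = 4196 Hz.
Step 4 — Series Q: Q = ω₀L/R = 2.637e+04·0.0105/343 = 0.8071.

(a) f₀ = 4196 Hz  (b) Q = 0.8071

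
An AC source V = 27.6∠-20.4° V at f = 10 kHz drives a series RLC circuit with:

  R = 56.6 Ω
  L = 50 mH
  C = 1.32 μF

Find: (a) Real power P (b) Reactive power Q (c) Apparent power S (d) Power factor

Step 1 — Angular frequency: ω = 2π·f = 2π·1e+04 = 6.283e+04 rad/s.
Step 2 — Component impedances:
  R: Z = R = 56.6 Ω
  L: Z = jωL = j·6.283e+04·0.05 = 0 + j3142 Ω
  C: Z = 1/(jωC) = -j/(ω·C) = 0 - j12.06 Ω
Step 3 — Series combination: Z_total = R + L + C = 56.6 + j3130 Ω = 3130∠89.0° Ω.
Step 4 — Source phasor: V = 27.6∠-20.4° V = 25.87 - j9.621 V.
Step 5 — Current: I = V / Z = -0.002924 - j0.008319 A = 0.008818∠-109.4° A.
Step 6 — Complex power: S = V·I* = 0.004401 + j0.2433 VA.
Step 7 — Real power: P = Re(S) = 0.004401 W.
Step 8 — Reactive power: Q = Im(S) = 0.2433 VAR.
Step 9 — Apparent power: |S| = 0.2434 VA.
Step 10 — Power factor: PF = P/|S| = 0.01808 (lagging).

(a) P = 0.004401 W  (b) Q = 0.2433 VAR  (c) S = 0.2434 VA  (d) PF = 0.01808 (lagging)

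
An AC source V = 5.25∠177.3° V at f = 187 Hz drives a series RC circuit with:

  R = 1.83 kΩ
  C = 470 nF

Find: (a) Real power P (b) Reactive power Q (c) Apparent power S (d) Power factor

Step 1 — Angular frequency: ω = 2π·f = 2π·187 = 1175 rad/s.
Step 2 — Component impedances:
  R: Z = R = 1830 Ω
  C: Z = 1/(jωC) = -j/(ω·C) = 0 - j1811 Ω
Step 3 — Series combination: Z_total = R + C = 1830 - j1811 Ω = 2575∠-44.7° Ω.
Step 4 — Source phasor: V = 5.25∠177.3° V = -5.244 + j0.2473 V.
Step 5 — Current: I = V / Z = -0.001515 - j0.001364 A = 0.002039∠-138.0° A.
Step 6 — Complex power: S = V·I* = 0.00761 - j0.00753 VA.
Step 7 — Real power: P = Re(S) = 0.00761 W.
Step 8 — Reactive power: Q = Im(S) = -0.00753 VAR.
Step 9 — Apparent power: |S| = 0.01071 VA.
Step 10 — Power factor: PF = P/|S| = 0.7108 (leading).

(a) P = 0.00761 W  (b) Q = -0.00753 VAR  (c) S = 0.01071 VA  (d) PF = 0.7108 (leading)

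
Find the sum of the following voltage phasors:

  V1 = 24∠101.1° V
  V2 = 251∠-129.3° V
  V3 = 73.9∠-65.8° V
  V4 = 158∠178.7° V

Step 1 — Convert each phasor to rectangular form:
  V1 = 24·(cos(101.1°) + j·sin(101.1°)) = -4.621 + j23.55 V
  V2 = 251·(cos(-129.3°) + j·sin(-129.3°)) = -159 - j194.2 V
  V3 = 73.9·(cos(-65.8°) + j·sin(-65.8°)) = 30.29 - j67.41 V
  V4 = 158·(cos(178.7°) + j·sin(178.7°)) = -158 + j3.585 V
Step 2 — Sum components: V_total = -291.3 - j234.5 V.
Step 3 — Convert to polar: |V_total| = 373.9 V, ∠V_total = -141.2°.

V_total = 373.9∠-141.2° V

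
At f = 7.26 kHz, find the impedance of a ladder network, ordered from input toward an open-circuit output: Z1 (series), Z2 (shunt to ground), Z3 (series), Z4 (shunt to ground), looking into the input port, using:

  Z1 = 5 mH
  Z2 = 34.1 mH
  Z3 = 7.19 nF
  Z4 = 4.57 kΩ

Step 1 — Angular frequency: ω = 2π·f = 2π·7260 = 4.562e+04 rad/s.
Step 2 — Component impedances:
  Z1: Z = jωL = j·4.562e+04·0.005 = 0 + j228.1 Ω
  Z2: Z = jωL = j·4.562e+04·0.0341 = 0 + j1556 Ω
  Z3: Z = 1/(jωC) = -j/(ω·C) = 0 - j3049 Ω
  Z4: Z = R = 4570 Ω
Step 3 — Ladder network (open output): work backward from the far end, alternating series and parallel combinations. Z_in = 478.4 + j1940 Ω = 1998∠76.1° Ω.

Z = 478.4 + j1940 Ω = 1998∠76.1° Ω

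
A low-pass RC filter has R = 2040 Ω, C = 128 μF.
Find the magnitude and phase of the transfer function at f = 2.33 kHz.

Step 1 — Angular frequency: ω = 2π·2330 = 1.464e+04 rad/s.
Step 2 — Transfer function: H(jω) = 1/(1 + jωRC).
Step 3 — Denominator: 1 + jωRC = 1 + j·1.464e+04·2040·0.000128 = 1 + j3823.
Step 4 — H = 6.843e-08 - j0.0002616.
Step 5 — Magnitude: |H| = 0.0002616 (-71.6 dB); phase: φ = -90.0°.

|H| = 0.0002616 (-71.6 dB), φ = -90.0°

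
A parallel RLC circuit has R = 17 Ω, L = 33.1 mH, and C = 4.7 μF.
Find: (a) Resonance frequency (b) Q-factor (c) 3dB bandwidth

Step 1 — Resonance: ω₀ = 1/√(LC) = 1/√(0.0331·4.7e-06) = 2535 rad/s.
Step 2 — f₀ = ω₀/(2π) = 403.5 Hz.
Step 3 — Parallel Q: Q = R/(ω₀L) = 17/(2535·0.0331) = 0.2026.
Step 4 — Bandwidth: Δω = ω₀/Q = 1.252e+04 rad/s; BW = Δω/(2π) = 1992 Hz.

(a) f₀ = 403.5 Hz  (b) Q = 0.2026  (c) BW = 1992 Hz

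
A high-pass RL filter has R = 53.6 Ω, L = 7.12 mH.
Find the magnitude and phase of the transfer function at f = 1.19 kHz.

Step 1 — Angular frequency: ω = 2π·1190 = 7477 rad/s.
Step 2 — Transfer function: H(jω) = jωL/(R + jωL).
Step 3 — Numerator jωL = j·53.24; denominator R + jωL = 53.6 + j53.24.
Step 4 — H = 0.4966 + j0.5.
Step 5 — Magnitude: |H| = 0.7047 (-3.0 dB); phase: φ = 45.2°.

|H| = 0.7047 (-3.0 dB), φ = 45.2°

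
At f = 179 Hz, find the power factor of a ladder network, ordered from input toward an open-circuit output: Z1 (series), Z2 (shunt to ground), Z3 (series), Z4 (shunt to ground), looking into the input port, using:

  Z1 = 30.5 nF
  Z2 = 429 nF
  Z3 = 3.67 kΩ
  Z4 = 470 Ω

Step 1 — Angular frequency: ω = 2π·f = 2π·179 = 1125 rad/s.
Step 2 — Component impedances:
  Z1: Z = 1/(jωC) = -j/(ω·C) = 0 - j2.915e+04 Ω
  Z2: Z = 1/(jωC) = -j/(ω·C) = 0 - j2073 Ω
  Z3: Z = R = 3670 Ω
  Z4: Z = R = 470 Ω
Step 3 — Ladder network (open output): work backward from the far end, alternating series and parallel combinations. Z_in = 829.6 - j3.081e+04 Ω = 3.082e+04∠-88.5° Ω.
Step 4 — Power factor: PF = cos(φ) = Re(Z)/|Z| = 829.6/3.082e+04 = 0.02692.
Step 5 — Type: Im(Z) = -3.081e+04 ⇒ leading (phase φ = -88.5°).

PF = 0.02692 (leading, φ = -88.5°)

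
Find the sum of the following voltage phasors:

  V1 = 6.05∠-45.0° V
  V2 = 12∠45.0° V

Step 1 — Convert each phasor to rectangular form:
  V1 = 6.05·(cos(-45.0°) + j·sin(-45.0°)) = 4.278 - j4.278 V
  V2 = 12·(cos(45.0°) + j·sin(45.0°)) = 8.485 + j8.485 V
Step 2 — Sum components: V_total = 12.76 + j4.207 V.
Step 3 — Convert to polar: |V_total| = 13.44 V, ∠V_total = 18.2°.

V_total = 13.44∠18.2° V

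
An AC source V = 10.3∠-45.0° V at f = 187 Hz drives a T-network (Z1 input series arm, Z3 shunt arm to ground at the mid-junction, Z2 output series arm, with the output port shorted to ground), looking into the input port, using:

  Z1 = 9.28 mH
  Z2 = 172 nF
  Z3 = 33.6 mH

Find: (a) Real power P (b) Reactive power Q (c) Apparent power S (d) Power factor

Step 1 — Angular frequency: ω = 2π·f = 2π·187 = 1175 rad/s.
Step 2 — Component impedances:
  Z1: Z = jωL = j·1175·0.00928 = 0 + j10.9 Ω
  Z2: Z = 1/(jωC) = -j/(ω·C) = 0 - j4948 Ω
  Z3: Z = jωL = j·1175·0.0336 = 0 + j39.48 Ω
Step 3 — With the output port shorted to ground, the output series arm Z2 runs from the junction to ground; the shunt arm Z3 also runs from the junction to ground. They appear in parallel: Z3 || Z2 = 0 + j39.8 Ω.
Step 4 — Series with input arm Z1: Z_in = Z1 + (Z3 || Z2) = 0 + j50.7 Ω = 50.7∠90.0° Ω.
Step 5 — Source phasor: V = 10.3∠-45.0° V = 7.283 - j7.283 V.
Step 6 — Current: I = V / Z = -0.1437 - j0.1437 A = 0.2032∠-135.0° A.
Step 7 — Complex power: S = V·I* = 0 + j2.093 VA.
Step 8 — Real power: P = Re(S) = 0 W.
Step 9 — Reactive power: Q = Im(S) = 2.093 VAR.
Step 10 — Apparent power: |S| = 2.093 VA.
Step 11 — Power factor: PF = P/|S| = 0 (lagging).

(a) P = 0 W  (b) Q = 2.093 VAR  (c) S = 2.093 VA  (d) PF = 0 (lagging)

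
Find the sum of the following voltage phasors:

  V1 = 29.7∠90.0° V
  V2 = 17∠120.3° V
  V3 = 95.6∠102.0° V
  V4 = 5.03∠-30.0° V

Step 1 — Convert each phasor to rectangular form:
  V1 = 29.7·(cos(90.0°) + j·sin(90.0°)) = 0 + j29.7 V
  V2 = 17·(cos(120.3°) + j·sin(120.3°)) = -8.577 + j14.68 V
  V3 = 95.6·(cos(102.0°) + j·sin(102.0°)) = -19.88 + j93.51 V
  V4 = 5.03·(cos(-30.0°) + j·sin(-30.0°)) = 4.356 - j2.515 V
Step 2 — Sum components: V_total = -24.1 + j135.4 V.
Step 3 — Convert to polar: |V_total| = 137.5 V, ∠V_total = 100.1°.

V_total = 137.5∠100.1° V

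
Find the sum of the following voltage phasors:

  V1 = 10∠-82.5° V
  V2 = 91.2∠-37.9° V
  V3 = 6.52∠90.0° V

Step 1 — Convert each phasor to rectangular form:
  V1 = 10·(cos(-82.5°) + j·sin(-82.5°)) = 1.305 - j9.914 V
  V2 = 91.2·(cos(-37.9°) + j·sin(-37.9°)) = 71.96 - j56.02 V
  V3 = 6.52·(cos(90.0°) + j·sin(90.0°)) = 0 + j6.52 V
Step 2 — Sum components: V_total = 73.27 - j59.42 V.
Step 3 — Convert to polar: |V_total| = 94.33 V, ∠V_total = -39.0°.

V_total = 94.33∠-39.0° V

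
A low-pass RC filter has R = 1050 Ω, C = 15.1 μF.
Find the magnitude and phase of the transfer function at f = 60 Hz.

Step 1 — Angular frequency: ω = 2π·60 = 377 rad/s.
Step 2 — Transfer function: H(jω) = 1/(1 + jωRC).
Step 3 — Denominator: 1 + jωRC = 1 + j·377·1050·1.51e-05 = 1 + j5.977.
Step 4 — H = 0.02723 - j0.1627.
Step 5 — Magnitude: |H| = 0.165 (-15.6 dB); phase: φ = -80.5°.

|H| = 0.165 (-15.6 dB), φ = -80.5°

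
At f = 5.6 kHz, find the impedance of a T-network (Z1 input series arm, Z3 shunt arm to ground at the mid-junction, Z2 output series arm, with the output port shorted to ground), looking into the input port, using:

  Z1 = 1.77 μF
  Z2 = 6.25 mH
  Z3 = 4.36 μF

Step 1 — Angular frequency: ω = 2π·f = 2π·5600 = 3.519e+04 rad/s.
Step 2 — Component impedances:
  Z1: Z = 1/(jωC) = -j/(ω·C) = 0 - j16.06 Ω
  Z2: Z = jωL = j·3.519e+04·0.00625 = 0 + j219.9 Ω
  Z3: Z = 1/(jωC) = -j/(ω·C) = 0 - j6.518 Ω
Step 3 — With the output port shorted to ground, the output series arm Z2 runs from the junction to ground; the shunt arm Z3 also runs from the junction to ground. They appear in parallel: Z3 || Z2 = 0 - j6.718 Ω.
Step 4 — Series with input arm Z1: Z_in = Z1 + (Z3 || Z2) = 0 - j22.77 Ω = 22.77∠-90.0° Ω.

Z = 0 - j22.77 Ω = 22.77∠-90.0° Ω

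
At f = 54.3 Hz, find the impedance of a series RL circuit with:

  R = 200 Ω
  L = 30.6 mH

Step 1 — Angular frequency: ω = 2π·f = 2π·54.3 = 341.2 rad/s.
Step 2 — Component impedances:
  R: Z = R = 200 Ω
  L: Z = jωL = j·341.2·0.0306 = 0 + j10.44 Ω
Step 3 — Series combination: Z_total = R + L = 200 + j10.44 Ω = 200.3∠3.0° Ω.

Z = 200 + j10.44 Ω = 200.3∠3.0° Ω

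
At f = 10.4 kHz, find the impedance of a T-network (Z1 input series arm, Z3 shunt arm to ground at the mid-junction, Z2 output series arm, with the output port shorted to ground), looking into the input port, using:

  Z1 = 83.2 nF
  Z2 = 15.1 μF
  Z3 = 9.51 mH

Step 1 — Angular frequency: ω = 2π·f = 2π·1.04e+04 = 6.535e+04 rad/s.
Step 2 — Component impedances:
  Z1: Z = 1/(jωC) = -j/(ω·C) = 0 - j183.9 Ω
  Z2: Z = 1/(jωC) = -j/(ω·C) = 0 - j1.013 Ω
  Z3: Z = jωL = j·6.535e+04·0.00951 = 0 + j621.4 Ω
Step 3 — With the output port shorted to ground, the output series arm Z2 runs from the junction to ground; the shunt arm Z3 also runs from the junction to ground. They appear in parallel: Z3 || Z2 = 0 - j1.015 Ω.
Step 4 — Series with input arm Z1: Z_in = Z1 + (Z3 || Z2) = 0 - j184.9 Ω = 184.9∠-90.0° Ω.

Z = 0 - j184.9 Ω = 184.9∠-90.0° Ω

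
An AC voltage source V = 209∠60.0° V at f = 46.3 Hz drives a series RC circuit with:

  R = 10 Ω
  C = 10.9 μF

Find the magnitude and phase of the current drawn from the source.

Step 1 — Angular frequency: ω = 2π·f = 2π·46.3 = 290.9 rad/s.
Step 2 — Component impedances:
  R: Z = R = 10 Ω
  C: Z = 1/(jωC) = -j/(ω·C) = 0 - j315.4 Ω
Step 3 — Series combination: Z_total = R + C = 10 - j315.4 Ω = 315.5∠-88.2° Ω.
Step 4 — Source phasor: V = 209∠60.0° V = 104.5 + j181 V.
Step 5 — Ohm's law: I = V / Z_total = (104.5 + j181) / (10 - j315.4) = -0.5629 + j0.3492 A.
Step 6 — Convert to polar: |I| = 0.6624 A, ∠I = 148.2°.

I = 0.6624∠148.2° A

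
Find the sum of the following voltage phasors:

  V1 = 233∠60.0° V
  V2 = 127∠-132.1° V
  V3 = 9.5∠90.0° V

Step 1 — Convert each phasor to rectangular form:
  V1 = 233·(cos(60.0°) + j·sin(60.0°)) = 116.5 + j201.8 V
  V2 = 127·(cos(-132.1°) + j·sin(-132.1°)) = -85.14 - j94.23 V
  V3 = 9.5·(cos(90.0°) + j·sin(90.0°)) = 0 + j9.5 V
Step 2 — Sum components: V_total = 31.36 + j117.1 V.
Step 3 — Convert to polar: |V_total| = 121.2 V, ∠V_total = 75.0°.

V_total = 121.2∠75.0° V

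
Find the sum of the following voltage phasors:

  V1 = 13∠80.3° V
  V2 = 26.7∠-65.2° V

Step 1 — Convert each phasor to rectangular form:
  V1 = 13·(cos(80.3°) + j·sin(80.3°)) = 2.19 + j12.81 V
  V2 = 26.7·(cos(-65.2°) + j·sin(-65.2°)) = 11.2 - j24.24 V
Step 2 — Sum components: V_total = 13.39 - j11.42 V.
Step 3 — Convert to polar: |V_total| = 17.6 V, ∠V_total = -40.5°.

V_total = 17.6∠-40.5° V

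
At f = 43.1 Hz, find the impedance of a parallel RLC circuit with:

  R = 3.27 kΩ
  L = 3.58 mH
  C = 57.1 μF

Step 1 — Angular frequency: ω = 2π·f = 2π·43.1 = 270.8 rad/s.
Step 2 — Component impedances:
  R: Z = R = 3270 Ω
  L: Z = jωL = j·270.8·0.00358 = 0 + j0.9695 Ω
  C: Z = 1/(jωC) = -j/(ω·C) = 0 - j64.67 Ω
Step 3 — Parallel combination: 1/Z_total = 1/R + 1/L + 1/C; Z_total = 0.0002962 + j0.9842 Ω = 0.9842∠90.0° Ω.

Z = 0.0002962 + j0.9842 Ω = 0.9842∠90.0° Ω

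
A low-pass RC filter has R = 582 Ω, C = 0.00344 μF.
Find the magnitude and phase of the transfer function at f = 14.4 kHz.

Step 1 — Angular frequency: ω = 2π·1.44e+04 = 9.048e+04 rad/s.
Step 2 — Transfer function: H(jω) = 1/(1 + jωRC).
Step 3 — Denominator: 1 + jωRC = 1 + j·9.048e+04·582·3.44e-09 = 1 + j0.1811.
Step 4 — H = 0.9682 - j0.1754.
Step 5 — Magnitude: |H| = 0.984 (-0.1 dB); phase: φ = -10.3°.

|H| = 0.984 (-0.1 dB), φ = -10.3°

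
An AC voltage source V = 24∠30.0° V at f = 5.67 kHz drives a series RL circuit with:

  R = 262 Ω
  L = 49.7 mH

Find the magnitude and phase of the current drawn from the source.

Step 1 — Angular frequency: ω = 2π·f = 2π·5670 = 3.563e+04 rad/s.
Step 2 — Component impedances:
  R: Z = R = 262 Ω
  L: Z = jωL = j·3.563e+04·0.0497 = 0 + j1771 Ω
Step 3 — Series combination: Z_total = R + L = 262 + j1771 Ω = 1790∠81.6° Ω.
Step 4 — Source phasor: V = 24∠30.0° V = 20.78 + j12 V.
Step 5 — Ohm's law: I = V / Z_total = (20.78 + j12) / (262 + j1771) = 0.008332 - j0.01051 A.
Step 6 — Convert to polar: |I| = 0.01341 A, ∠I = -51.6°.

I = 0.01341∠-51.6° A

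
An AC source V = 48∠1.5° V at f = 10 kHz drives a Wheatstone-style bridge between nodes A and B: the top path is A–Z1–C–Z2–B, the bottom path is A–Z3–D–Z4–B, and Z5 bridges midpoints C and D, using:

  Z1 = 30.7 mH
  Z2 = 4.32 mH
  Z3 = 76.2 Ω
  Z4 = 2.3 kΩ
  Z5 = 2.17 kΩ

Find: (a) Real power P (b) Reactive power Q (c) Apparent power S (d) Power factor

Step 1 — Angular frequency: ω = 2π·f = 2π·1e+04 = 6.283e+04 rad/s.
Step 2 — Component impedances:
  Z1: Z = jωL = j·6.283e+04·0.0307 = 0 + j1929 Ω
  Z2: Z = jωL = j·6.283e+04·0.00432 = 0 + j271.4 Ω
  Z3: Z = R = 76.2 Ω
  Z4: Z = R = 2300 Ω
  Z5: Z = R = 2170 Ω
Step 3 — Bridge requires nodal analysis (the Z5 bridge couples midpoints C and D, so the two paths cannot be reduced to a simple series/parallel combination). Setting node B to ground and injecting 1 A at node A, the 3-node admittance system at A, C, D solves to V_A = Z_AB = 944.4 + j626.6 Ω = 1133∠33.6° Ω.
Step 4 — Source phasor: V = 48∠1.5° V = 47.98 + j1.256 V.
Step 5 — Current: I = V / Z = 0.03589 - j0.02248 A = 0.04235∠-32.1° A.
Step 6 — Complex power: S = V·I* = 1.694 + j1.124 VA.
Step 7 — Real power: P = Re(S) = 1.694 W.
Step 8 — Reactive power: Q = Im(S) = 1.124 VAR.
Step 9 — Apparent power: |S| = 2.033 VA.
Step 10 — Power factor: PF = P/|S| = 0.8333 (lagging).

(a) P = 1.694 W  (b) Q = 1.124 VAR  (c) S = 2.033 VA  (d) PF = 0.8333 (lagging)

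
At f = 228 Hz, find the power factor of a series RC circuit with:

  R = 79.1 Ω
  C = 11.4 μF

Step 1 — Angular frequency: ω = 2π·f = 2π·228 = 1433 rad/s.
Step 2 — Component impedances:
  R: Z = R = 79.1 Ω
  C: Z = 1/(jωC) = -j/(ω·C) = 0 - j61.23 Ω
Step 3 — Series combination: Z_total = R + C = 79.1 - j61.23 Ω = 100∠-37.7° Ω.
Step 4 — Power factor: PF = cos(φ) = Re(Z)/|Z| = 79.1/100.03 = 0.7908.
Step 5 — Type: Im(Z) = -61.23 ⇒ leading (phase φ = -37.7°).

PF = 0.7908 (leading, φ = -37.7°)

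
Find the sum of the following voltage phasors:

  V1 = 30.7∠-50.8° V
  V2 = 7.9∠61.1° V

Step 1 — Convert each phasor to rectangular form:
  V1 = 30.7·(cos(-50.8°) + j·sin(-50.8°)) = 19.4 - j23.79 V
  V2 = 7.9·(cos(61.1°) + j·sin(61.1°)) = 3.818 + j6.916 V
Step 2 — Sum components: V_total = 23.22 - j16.87 V.
Step 3 — Convert to polar: |V_total| = 28.71 V, ∠V_total = -36.0°.

V_total = 28.71∠-36.0° V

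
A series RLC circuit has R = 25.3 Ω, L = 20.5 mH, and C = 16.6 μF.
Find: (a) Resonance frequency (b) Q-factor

Step 1 — Resonance condition Im(Z)=0 gives ω₀ = 1/√(LC).
Step 2 — ω₀ = 1/√(0.0205·1.66e-05) = 1714 rad/s.
Step 3 — f₀ = ω₀/(2π) = 272.8 Hz.
Step 4 — Series Q: Q = ω₀L/R = 1714·0.0205/25.3 = 1.389.

(a) f₀ = 272.8 Hz  (b) Q = 1.389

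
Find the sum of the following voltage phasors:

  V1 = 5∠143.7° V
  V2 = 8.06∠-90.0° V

Step 1 — Convert each phasor to rectangular form:
  V1 = 5·(cos(143.7°) + j·sin(143.7°)) = -4.03 + j2.96 V
  V2 = 8.06·(cos(-90.0°) + j·sin(-90.0°)) = 0 - j8.06 V
Step 2 — Sum components: V_total = -4.03 - j5.1 V.
Step 3 — Convert to polar: |V_total| = 6.5 V, ∠V_total = -128.3°.

V_total = 6.5∠-128.3° V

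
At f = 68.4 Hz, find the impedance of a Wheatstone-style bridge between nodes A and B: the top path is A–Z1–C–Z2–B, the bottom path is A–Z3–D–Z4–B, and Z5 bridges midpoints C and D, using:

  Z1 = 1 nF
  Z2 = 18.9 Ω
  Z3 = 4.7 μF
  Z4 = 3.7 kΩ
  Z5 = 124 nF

Step 1 — Angular frequency: ω = 2π·f = 2π·68.4 = 429.8 rad/s.
Step 2 — Component impedances:
  Z1: Z = 1/(jωC) = -j/(ω·C) = 0 - j2.327e+06 Ω
  Z2: Z = R = 18.9 Ω
  Z3: Z = 1/(jωC) = -j/(ω·C) = 0 - j495.1 Ω
  Z4: Z = R = 3700 Ω
  Z5: Z = 1/(jωC) = -j/(ω·C) = 0 - j1.876e+04 Ω
Step 3 — Bridge requires nodal analysis (the Z5 bridge couples midpoints C and D, so the two paths cannot be reduced to a simple series/parallel combination). Setting node B to ground and injecting 1 A at node A, the 3-node admittance system at A, C, D solves to V_A = Z_AB = 3557 - j1202 Ω = 3755∠-18.7° Ω.

Z = 3557 - j1202 Ω = 3755∠-18.7° Ω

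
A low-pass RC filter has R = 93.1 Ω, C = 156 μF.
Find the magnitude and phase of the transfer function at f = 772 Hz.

Step 1 — Angular frequency: ω = 2π·772 = 4851 rad/s.
Step 2 — Transfer function: H(jω) = 1/(1 + jωRC).
Step 3 — Denominator: 1 + jωRC = 1 + j·4851·93.1·0.000156 = 1 + j70.45.
Step 4 — H = 0.0002015 - j0.01419.
Step 5 — Magnitude: |H| = 0.01419 (-37.0 dB); phase: φ = -89.2°.

|H| = 0.01419 (-37.0 dB), φ = -89.2°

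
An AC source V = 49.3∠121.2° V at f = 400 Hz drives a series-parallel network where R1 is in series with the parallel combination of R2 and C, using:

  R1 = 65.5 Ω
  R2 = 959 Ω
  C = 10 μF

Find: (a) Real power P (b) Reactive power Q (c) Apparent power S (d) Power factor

Step 1 — Angular frequency: ω = 2π·f = 2π·400 = 2513 rad/s.
Step 2 — Component impedances:
  R1: Z = R = 65.5 Ω
  R2: Z = R = 959 Ω
  C: Z = 1/(jωC) = -j/(ω·C) = 0 - j39.79 Ω
Step 3 — Parallel branch: R2 || C = 1/(1/R2 + 1/C) = 1.648 - j39.72 Ω.
Step 4 — Series with R1: Z_total = R1 + (R2 || C) = 67.15 - j39.72 Ω = 78.02∠-30.6° Ω.
Step 5 — Source phasor: V = 49.3∠121.2° V = -25.54 + j42.17 V.
Step 6 — Current: I = V / Z = -0.5569 + j0.2986 A = 0.6319∠151.8° A.
Step 7 — Complex power: S = V·I* = 26.81 - j15.86 VA.
Step 8 — Real power: P = Re(S) = 26.81 W.
Step 9 — Reactive power: Q = Im(S) = -15.86 VAR.
Step 10 — Apparent power: |S| = 31.15 VA.
Step 11 — Power factor: PF = P/|S| = 0.8607 (leading).

(a) P = 26.81 W  (b) Q = -15.86 VAR  (c) S = 31.15 VA  (d) PF = 0.8607 (leading)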